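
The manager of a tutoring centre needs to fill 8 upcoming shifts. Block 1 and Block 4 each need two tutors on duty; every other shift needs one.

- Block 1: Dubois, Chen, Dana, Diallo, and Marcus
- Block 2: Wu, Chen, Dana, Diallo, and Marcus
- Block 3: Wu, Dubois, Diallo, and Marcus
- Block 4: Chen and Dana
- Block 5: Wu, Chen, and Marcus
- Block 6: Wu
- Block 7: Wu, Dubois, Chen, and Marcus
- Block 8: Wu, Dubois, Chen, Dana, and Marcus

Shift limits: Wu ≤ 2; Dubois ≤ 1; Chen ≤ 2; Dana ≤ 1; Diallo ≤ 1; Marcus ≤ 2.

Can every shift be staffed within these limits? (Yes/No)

No

Total capacity is 2+1+2+1+1+2 = 9 but 10 worker-slots are needed — infeasible.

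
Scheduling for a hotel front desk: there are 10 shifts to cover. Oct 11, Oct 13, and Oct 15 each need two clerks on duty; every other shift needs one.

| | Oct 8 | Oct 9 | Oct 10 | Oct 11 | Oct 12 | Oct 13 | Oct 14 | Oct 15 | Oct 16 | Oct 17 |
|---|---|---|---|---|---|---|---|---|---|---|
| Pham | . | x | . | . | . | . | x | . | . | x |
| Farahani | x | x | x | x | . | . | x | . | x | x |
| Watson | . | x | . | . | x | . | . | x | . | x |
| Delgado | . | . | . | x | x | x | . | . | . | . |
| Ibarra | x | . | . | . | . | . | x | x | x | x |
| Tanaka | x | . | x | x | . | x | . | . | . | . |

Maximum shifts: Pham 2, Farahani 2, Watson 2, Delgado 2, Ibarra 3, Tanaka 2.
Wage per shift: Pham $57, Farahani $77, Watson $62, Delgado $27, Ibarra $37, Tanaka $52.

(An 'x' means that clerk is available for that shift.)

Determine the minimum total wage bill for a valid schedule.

$661

Oct 13 can only be covered by Delgado and Tanaka, so that assignment is forced.
Oct 15 can only be covered by Watson and Ibarra, so that assignment is forced.
Picking the cheapest available clerk for each shift independently would cost $541, but that ignores the shift limits.
An optimal schedule: Oct 8→Ibarra, Oct 9→Pham, Oct 10→Farahani, Oct 11→Delgado+Tanaka, Oct 12→Watson, Oct 13→Delgado+Tanaka, Oct 14→Pham, Oct 15→Watson+Ibarra, Oct 16→Farahani, Oct 17→Ibarra.
Total: 37 + 57 + 77 + 27 + 52 + 62 + 27 + 52 + 57 + 62 + 37 + 77 + 37 = $661.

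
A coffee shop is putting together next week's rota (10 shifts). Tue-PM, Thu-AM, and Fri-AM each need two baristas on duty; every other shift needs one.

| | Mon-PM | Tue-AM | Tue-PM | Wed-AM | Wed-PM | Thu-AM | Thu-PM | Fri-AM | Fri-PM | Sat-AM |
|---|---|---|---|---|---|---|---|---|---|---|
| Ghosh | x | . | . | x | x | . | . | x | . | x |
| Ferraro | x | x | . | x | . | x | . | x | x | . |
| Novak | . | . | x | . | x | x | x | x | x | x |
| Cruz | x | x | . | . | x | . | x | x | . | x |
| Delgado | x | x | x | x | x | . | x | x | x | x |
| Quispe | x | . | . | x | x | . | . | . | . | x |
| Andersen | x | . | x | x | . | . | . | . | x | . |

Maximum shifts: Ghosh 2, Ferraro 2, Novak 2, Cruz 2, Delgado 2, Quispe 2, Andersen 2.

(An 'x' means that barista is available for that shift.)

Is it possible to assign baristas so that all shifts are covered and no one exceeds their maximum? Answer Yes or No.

Yes

Thu-AM can only be covered by Ferraro and Novak, so that assignment is forced.
One valid schedule: Mon-PM→Andersen, Tue-AM→Ferraro, Tue-PM→Novak+Delgado, Wed-AM→Ghosh, Wed-PM→Quispe, Thu-AM→Ferraro+Novak, Thu-PM→Cruz, Fri-AM→Ghosh+Cruz, Fri-PM→Delgado, Sat-AM→Quispe.
Loads: Ghosh 2/2, Ferraro 2/2, Novak 2/2, Cruz 2/2, Delgado 2/2, Quispe 2/2, Andersen 1/2 — all within limits.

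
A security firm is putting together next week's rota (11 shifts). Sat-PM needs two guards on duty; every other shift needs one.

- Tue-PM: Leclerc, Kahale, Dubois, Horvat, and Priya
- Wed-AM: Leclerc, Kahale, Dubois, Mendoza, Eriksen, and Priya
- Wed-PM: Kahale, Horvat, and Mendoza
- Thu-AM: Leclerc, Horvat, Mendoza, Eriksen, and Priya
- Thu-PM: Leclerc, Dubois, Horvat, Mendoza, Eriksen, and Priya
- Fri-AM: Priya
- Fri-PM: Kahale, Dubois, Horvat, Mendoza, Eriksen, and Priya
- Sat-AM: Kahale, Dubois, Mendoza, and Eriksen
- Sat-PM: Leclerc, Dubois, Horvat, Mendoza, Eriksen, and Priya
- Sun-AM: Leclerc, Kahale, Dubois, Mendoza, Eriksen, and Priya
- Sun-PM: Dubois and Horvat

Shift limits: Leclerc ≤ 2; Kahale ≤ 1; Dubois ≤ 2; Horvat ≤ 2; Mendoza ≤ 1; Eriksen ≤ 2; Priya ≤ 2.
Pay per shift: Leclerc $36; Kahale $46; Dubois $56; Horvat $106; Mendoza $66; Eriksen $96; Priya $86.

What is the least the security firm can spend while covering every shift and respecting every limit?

$872

Fri-AM can only be covered by Priya, so that assignment is forced.
Picking the cheapest available guard for each shift independently would cost $552, but that ignores the shift limits.
An optimal schedule: Tue-PM→Leclerc, Wed-AM→Mendoza, Wed-PM→Kahale, Thu-AM→Leclerc, Thu-PM→Horvat, Fri-AM→Priya, Fri-PM→Horvat, Sat-AM→Dubois, Sat-PM→Eriksen+Priya, Sun-AM→Eriksen, Sun-PM→Dubois.
Total: 36 + 66 + 46 + 36 + 106 + 86 + 106 + 56 + 96 + 86 + 96 + 56 = $872.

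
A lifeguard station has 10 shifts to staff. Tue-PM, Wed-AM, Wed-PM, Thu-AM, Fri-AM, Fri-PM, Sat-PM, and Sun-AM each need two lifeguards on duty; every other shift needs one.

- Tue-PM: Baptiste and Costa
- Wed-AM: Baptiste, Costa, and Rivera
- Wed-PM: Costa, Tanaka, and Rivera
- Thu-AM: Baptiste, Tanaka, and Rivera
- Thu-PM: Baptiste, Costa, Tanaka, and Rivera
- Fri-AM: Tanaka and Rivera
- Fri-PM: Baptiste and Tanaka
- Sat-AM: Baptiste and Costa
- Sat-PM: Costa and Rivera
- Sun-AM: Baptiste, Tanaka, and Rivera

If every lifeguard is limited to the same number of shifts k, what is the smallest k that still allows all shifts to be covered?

5

With 4 lifeguards and 18 worker-slots to fill, someone must work at least ⌈18/4⌉ = 5 shifts, so k ≥ 5.
k = 5 works: Tue-PM→Baptiste+Costa, Wed-AM→Baptiste+Costa, Wed-PM→Costa+Tanaka, Thu-AM→Baptiste+Tanaka, Thu-PM→Costa, Fri-AM→Tanaka+Rivera, Fri-PM→Baptiste+Tanaka, Sat-AM→Baptiste, Sat-PM→Costa+Rivera, Sun-AM→Tanaka+Rivera.
Loads: Baptiste 5, Costa 5, Tanaka 5, Rivera 3 — all ≤ 5.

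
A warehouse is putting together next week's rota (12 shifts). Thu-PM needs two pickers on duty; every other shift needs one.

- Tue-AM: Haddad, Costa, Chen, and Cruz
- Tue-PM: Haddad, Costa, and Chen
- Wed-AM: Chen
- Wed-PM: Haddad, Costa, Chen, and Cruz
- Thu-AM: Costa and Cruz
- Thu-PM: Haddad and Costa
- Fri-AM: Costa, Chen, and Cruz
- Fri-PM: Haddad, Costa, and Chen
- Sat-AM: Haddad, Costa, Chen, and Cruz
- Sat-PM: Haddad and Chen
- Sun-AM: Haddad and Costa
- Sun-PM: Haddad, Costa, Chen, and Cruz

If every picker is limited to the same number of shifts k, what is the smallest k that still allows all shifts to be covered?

With 4 pickers and 13 worker-slots to fill, someone must work at least ⌈13/4⌉ = 4 shifts, so k ≥ 4.
k = 4 works: Tue-AM→Chen, Tue-PM→Haddad, Wed-AM→Chen, Wed-PM→Chen, Thu-AM→Costa, Thu-PM→Haddad+Costa, Fri-AM→Costa, Fri-PM→Costa, Sat-AM→Chen, Sat-PM→Haddad, Sun-AM→Haddad, Sun-PM→Cruz.
Loads: Haddad 4, Costa 4, Chen 4, Cruz 1 — all ≤ 4.

4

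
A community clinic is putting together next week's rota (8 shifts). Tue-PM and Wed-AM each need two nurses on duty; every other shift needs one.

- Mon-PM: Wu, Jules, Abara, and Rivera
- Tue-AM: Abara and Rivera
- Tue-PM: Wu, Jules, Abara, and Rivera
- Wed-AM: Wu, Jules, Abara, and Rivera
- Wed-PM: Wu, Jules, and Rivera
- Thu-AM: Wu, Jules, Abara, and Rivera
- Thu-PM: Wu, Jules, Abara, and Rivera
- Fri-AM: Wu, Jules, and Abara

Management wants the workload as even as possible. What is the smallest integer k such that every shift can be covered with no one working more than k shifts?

With 4 nurses and 10 worker-slots to fill, someone must work at least ⌈10/4⌉ = 3 shifts, so k ≥ 3.
k = 3 works: Mon-PM→Wu, Tue-AM→Abara, Tue-PM→Jules+Abara, Wed-AM→Abara+Rivera, Wed-PM→Wu, Thu-AM→Jules, Thu-PM→Jules, Fri-AM→Wu.
Loads: Wu 3, Jules 3, Abara 3, Rivera 1 — all ≤ 3.

3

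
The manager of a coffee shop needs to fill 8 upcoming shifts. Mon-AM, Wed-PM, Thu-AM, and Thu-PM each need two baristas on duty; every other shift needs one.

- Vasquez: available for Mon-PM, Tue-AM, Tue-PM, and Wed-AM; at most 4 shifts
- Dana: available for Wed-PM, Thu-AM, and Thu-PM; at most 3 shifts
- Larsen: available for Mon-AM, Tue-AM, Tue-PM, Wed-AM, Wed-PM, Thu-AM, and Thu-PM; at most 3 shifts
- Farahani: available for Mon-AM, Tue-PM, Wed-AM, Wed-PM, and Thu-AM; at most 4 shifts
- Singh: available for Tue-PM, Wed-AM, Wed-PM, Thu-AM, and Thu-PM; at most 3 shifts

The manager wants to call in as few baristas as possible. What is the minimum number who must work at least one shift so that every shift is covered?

4

12 slots to fill and no one can take more than 4, so at least ⌈12/4⌉ = 3 baristas are needed.
Any 3 baristas together have capacity at most 4+4+3 = 11 < 12 slots, so 3 can never suffice.
Vasquez, Dana, Larsen, and Farahani alone can cover everything: Mon-AM→Larsen+Farahani, Mon-PM→Vasquez, Tue-AM→Vasquez, Tue-PM→Vasquez, Wed-AM→Vasquez, Wed-PM→Dana+Larsen, Thu-AM→Dana+Farahani, Thu-PM→Dana+Larsen.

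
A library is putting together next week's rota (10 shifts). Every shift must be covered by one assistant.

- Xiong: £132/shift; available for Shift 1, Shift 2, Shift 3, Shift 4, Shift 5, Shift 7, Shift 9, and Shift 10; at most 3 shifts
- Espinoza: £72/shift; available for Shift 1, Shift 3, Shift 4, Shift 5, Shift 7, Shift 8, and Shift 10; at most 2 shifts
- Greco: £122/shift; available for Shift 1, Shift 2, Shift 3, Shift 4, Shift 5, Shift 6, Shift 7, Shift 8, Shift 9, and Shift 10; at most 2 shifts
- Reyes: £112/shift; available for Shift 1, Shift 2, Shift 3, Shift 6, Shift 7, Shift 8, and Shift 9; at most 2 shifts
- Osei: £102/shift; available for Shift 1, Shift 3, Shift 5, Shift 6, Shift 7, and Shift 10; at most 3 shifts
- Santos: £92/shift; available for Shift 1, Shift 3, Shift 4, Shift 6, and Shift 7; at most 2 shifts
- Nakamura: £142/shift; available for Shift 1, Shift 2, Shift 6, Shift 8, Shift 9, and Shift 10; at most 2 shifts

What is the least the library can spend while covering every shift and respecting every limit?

£980

Picking the cheapest available assistant for each shift independently would cost £820, but that ignores the shift limits.
An optimal schedule: Shift 1→Osei, Shift 2→Reyes, Shift 3→Santos, Shift 4→Espinoza, Shift 5→Espinoza, Shift 6→Santos, Shift 7→Osei, Shift 8→Reyes, Shift 9→Greco, Shift 10→Osei.
Total: 102 + 112 + 92 + 72 + 72 + 92 + 102 + 112 + 122 + 102 = £980.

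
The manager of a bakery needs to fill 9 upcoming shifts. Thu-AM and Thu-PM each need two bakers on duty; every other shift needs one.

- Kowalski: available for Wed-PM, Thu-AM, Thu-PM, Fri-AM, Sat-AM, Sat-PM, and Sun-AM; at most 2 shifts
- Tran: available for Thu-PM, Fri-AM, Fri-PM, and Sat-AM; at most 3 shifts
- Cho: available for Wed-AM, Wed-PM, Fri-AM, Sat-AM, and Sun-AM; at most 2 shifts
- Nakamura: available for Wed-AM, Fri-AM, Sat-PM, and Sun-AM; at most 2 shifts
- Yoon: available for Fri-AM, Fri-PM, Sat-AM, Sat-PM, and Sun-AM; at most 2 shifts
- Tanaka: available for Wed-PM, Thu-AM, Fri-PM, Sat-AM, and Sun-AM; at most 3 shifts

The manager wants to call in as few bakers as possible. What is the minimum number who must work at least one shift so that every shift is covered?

5

11 slots to fill and no one can take more than 3, so at least ⌈11/3⌉ = 4 bakers are needed.
Any 4 bakers together have capacity at most 3+3+2+2 = 10 < 11 slots, so 4 can never suffice.
Kowalski, Tran, Cho, Nakamura, and Tanaka alone can cover everything: Wed-AM→Cho, Wed-PM→Cho, Thu-AM→Kowalski+Tanaka, Thu-PM→Kowalski+Tran, Fri-AM→Tran, Fri-PM→Tran, Sat-AM→Tanaka, Sat-PM→Nakamura, Sun-AM→Nakamura.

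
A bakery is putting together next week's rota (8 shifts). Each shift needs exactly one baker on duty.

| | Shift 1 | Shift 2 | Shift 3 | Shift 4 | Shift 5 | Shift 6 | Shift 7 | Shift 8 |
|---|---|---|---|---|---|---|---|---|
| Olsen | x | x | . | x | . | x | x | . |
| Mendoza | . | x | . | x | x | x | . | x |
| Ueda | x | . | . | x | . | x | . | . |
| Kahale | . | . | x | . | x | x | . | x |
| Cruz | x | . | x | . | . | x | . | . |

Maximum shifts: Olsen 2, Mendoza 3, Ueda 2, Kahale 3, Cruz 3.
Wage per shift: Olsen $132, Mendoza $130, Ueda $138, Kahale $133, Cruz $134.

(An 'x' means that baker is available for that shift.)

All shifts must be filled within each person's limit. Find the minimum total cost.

$1053

Shift 7 can only be covered by Olsen, so that assignment is forced.
Picking the cheapest available baker for each shift independently would cost $1047, but that ignores the shift limits.
An optimal schedule: Shift 1→Olsen, Shift 2→Mendoza, Shift 3→Kahale, Shift 4→Mendoza, Shift 5→Mendoza, Shift 6→Kahale, Shift 7→Olsen, Shift 8→Kahale.
Total: 132 + 130 + 133 + 130 + 130 + 133 + 132 + 133 = $1053.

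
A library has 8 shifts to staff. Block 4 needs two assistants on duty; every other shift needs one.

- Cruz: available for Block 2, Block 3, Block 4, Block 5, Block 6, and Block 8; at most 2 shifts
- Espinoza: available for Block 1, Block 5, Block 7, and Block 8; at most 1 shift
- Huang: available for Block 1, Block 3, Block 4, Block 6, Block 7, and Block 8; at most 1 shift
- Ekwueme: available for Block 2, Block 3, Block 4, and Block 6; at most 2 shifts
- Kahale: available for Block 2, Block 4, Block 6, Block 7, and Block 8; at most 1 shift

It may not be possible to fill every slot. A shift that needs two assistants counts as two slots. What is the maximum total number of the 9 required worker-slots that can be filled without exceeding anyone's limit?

Total capacity across all assistants is 2+1+1+2+1 = 7, and 9 slots are needed, so at most 7 can be filled.
An assignment achieving 7: Block 1→Espinoza, Block 2→Cruz, Block 3→Huang, Block 4→Ekwueme, Block 5→Cruz, Block 6→Ekwueme, Block 7→Kahale.
Loads: Cruz 2/2, Espinoza 1/1, Huang 1/1, Ekwueme 2/2, Kahale 1/1.

7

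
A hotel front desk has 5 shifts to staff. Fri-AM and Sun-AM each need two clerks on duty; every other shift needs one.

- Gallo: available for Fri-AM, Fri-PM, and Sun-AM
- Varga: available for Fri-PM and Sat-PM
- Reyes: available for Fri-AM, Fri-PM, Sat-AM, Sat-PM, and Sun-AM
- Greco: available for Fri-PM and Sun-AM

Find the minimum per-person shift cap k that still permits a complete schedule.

2

With 4 clerks and 7 worker-slots to fill, someone must work at least ⌈7/4⌉ = 2 shifts, so k ≥ 2.
k = 2 works: Fri-AM→Gallo+Reyes, Fri-PM→Varga, Sat-AM→Reyes, Sat-PM→Varga, Sun-AM→Gallo+Greco.
Loads: Gallo 2, Varga 2, Reyes 2, Greco 1 — all ≤ 2.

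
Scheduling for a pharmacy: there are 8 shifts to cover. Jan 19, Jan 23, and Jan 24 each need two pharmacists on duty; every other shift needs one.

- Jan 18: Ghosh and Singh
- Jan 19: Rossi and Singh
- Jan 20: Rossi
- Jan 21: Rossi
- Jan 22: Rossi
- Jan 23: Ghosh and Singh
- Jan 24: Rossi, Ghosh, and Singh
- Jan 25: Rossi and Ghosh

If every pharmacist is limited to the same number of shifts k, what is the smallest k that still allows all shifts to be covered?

With 3 pharmacists and 11 worker-slots to fill, someone must work at least ⌈11/3⌉ = 4 shifts, so k ≥ 4.
k = 4 works: Jan 18→Ghosh, Jan 19→Rossi+Singh, Jan 20→Rossi, Jan 21→Rossi, Jan 22→Rossi, Jan 23→Ghosh+Singh, Jan 24→Ghosh+Singh, Jan 25→Ghosh.
Loads: Rossi 4, Ghosh 4, Singh 3 — all ≤ 4.

4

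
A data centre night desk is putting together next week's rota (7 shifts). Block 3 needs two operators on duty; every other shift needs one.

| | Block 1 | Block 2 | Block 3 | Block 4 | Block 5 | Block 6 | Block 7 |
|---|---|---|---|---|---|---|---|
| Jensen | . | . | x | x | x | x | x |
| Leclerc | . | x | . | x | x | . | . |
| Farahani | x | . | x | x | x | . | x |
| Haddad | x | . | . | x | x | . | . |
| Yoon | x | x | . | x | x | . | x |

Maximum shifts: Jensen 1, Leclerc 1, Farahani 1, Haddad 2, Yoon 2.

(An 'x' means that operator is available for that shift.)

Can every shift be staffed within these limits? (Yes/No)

No

Shifts {Block 3, Block 6} need 3 worker-slots in total, but the operators available for any of those shifts (Jensen and Farahani) can supply at most 2 among them. So no valid schedule exists.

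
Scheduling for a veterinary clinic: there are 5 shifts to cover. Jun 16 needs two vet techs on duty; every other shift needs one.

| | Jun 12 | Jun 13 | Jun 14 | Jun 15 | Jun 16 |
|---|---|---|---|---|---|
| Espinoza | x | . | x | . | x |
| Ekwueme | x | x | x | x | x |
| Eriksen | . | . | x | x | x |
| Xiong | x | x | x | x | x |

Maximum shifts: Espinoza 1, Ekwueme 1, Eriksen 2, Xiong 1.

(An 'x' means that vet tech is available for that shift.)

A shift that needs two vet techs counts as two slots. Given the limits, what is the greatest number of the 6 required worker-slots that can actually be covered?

5

Total capacity across all vet techs is 1+1+2+1 = 5, and 6 slots are needed, so at most 5 can be filled.
An assignment achieving 5: Jun 12→Espinoza, Jun 13→Ekwueme, Jun 14→Eriksen, Jun 15→Eriksen, Jun 16→Xiong.
Loads: Espinoza 1/1, Ekwueme 1/1, Eriksen 2/2, Xiong 1/1.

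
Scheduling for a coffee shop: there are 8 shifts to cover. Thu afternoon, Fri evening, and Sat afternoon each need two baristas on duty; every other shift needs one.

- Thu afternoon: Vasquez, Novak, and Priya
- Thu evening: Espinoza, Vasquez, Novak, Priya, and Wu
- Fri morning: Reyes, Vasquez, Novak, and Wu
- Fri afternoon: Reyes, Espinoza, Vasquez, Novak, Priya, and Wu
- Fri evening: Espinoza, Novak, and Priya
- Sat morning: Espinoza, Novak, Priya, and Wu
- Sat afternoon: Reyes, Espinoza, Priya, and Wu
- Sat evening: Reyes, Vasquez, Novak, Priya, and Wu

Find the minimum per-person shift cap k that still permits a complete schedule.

With 6 baristas and 11 worker-slots to fill, someone must work at least ⌈11/6⌉ = 2 shifts, so k ≥ 2.
k = 2 works: Thu afternoon→Vasquez+Novak, Thu evening→Vasquez, Fri morning→Reyes, Fri afternoon→Priya, Fri evening→Espinoza+Novak, Sat morning→Espinoza, Sat afternoon→Priya+Wu, Sat evening→Reyes.
Loads: Reyes 2, Espinoza 2, Vasquez 2, Novak 2, Priya 2, Wu 1 — all ≤ 2.

2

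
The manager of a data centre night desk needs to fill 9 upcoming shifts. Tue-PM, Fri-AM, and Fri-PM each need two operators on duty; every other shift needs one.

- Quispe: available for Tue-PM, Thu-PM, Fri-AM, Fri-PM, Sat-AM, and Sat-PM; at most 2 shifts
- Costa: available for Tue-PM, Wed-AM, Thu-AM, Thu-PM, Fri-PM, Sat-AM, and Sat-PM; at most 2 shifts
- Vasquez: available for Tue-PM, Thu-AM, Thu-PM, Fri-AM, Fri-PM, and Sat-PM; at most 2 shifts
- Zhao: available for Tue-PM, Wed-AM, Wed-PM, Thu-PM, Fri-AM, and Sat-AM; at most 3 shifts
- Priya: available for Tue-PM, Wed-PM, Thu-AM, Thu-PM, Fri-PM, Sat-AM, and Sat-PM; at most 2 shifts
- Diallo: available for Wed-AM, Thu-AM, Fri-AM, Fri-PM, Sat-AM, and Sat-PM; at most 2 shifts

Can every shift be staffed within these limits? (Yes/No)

One valid schedule: Tue-PM→Zhao+Priya, Wed-AM→Costa, Wed-PM→Zhao, Thu-AM→Costa, Thu-PM→Quispe, Fri-AM→Vasquez+Zhao, Fri-PM→Priya+Diallo, Sat-AM→Quispe, Sat-PM→Vasquez.
Loads: Quispe 2/2, Costa 2/2, Vasquez 2/2, Zhao 3/3, Priya 2/2, Diallo 1/2 — all within limits.

Yes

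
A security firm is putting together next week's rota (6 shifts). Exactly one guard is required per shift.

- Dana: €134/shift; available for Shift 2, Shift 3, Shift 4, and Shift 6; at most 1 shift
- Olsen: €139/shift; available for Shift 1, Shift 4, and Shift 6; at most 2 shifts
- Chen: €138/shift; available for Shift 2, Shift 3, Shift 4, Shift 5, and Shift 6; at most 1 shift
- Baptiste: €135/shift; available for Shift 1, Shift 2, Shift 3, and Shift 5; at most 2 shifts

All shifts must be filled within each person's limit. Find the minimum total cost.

€820

Picking the cheapest available guard for each shift independently would cost €806, but that ignores the shift limits.
An optimal schedule: Shift 1→Olsen, Shift 2→Baptiste, Shift 3→Baptiste, Shift 4→Dana, Shift 5→Chen, Shift 6→Olsen.
Total: 139 + 135 + 135 + 134 + 138 + 139 = €820.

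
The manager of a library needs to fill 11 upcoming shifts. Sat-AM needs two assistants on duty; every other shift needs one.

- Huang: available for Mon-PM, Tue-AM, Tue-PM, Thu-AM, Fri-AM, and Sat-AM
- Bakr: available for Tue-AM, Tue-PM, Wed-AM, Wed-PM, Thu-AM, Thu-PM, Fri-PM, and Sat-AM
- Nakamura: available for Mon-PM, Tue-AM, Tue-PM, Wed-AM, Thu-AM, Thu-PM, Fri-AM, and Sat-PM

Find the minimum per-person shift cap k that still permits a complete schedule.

With 3 assistants and 12 worker-slots to fill, someone must work at least ⌈12/3⌉ = 4 shifts, so k ≥ 4.
k = 4 works: Mon-PM→Huang, Tue-AM→Huang, Tue-PM→Nakamura, Wed-AM→Bakr, Wed-PM→Bakr, Thu-AM→Nakamura, Thu-PM→Nakamura, Fri-AM→Huang, Fri-PM→Bakr, Sat-AM→Huang+Bakr, Sat-PM→Nakamura.
Loads: Huang 4, Bakr 4, Nakamura 4 — all ≤ 4.

4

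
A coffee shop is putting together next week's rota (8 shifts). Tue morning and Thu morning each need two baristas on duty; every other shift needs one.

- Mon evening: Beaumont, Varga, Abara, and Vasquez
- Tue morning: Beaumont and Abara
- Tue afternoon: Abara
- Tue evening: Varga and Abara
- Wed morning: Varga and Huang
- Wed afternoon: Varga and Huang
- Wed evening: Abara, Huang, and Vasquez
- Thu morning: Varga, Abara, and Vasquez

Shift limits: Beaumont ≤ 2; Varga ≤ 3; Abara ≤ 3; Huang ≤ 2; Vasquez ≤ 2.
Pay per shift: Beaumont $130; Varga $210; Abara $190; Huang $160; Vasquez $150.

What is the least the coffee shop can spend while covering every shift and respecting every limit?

Tue morning can only be covered by Beaumont and Abara, so that assignment is forced.
Tue afternoon can only be covered by Abara, so that assignment is forced.
Picking the cheapest available barista for each shift independently would cost $1640, but that ignores the shift limits.
An optimal schedule: Mon evening→Beaumont, Tue morning→Beaumont+Abara, Tue afternoon→Abara, Tue evening→Abara, Wed morning→Huang, Wed afternoon→Huang, Wed evening→Vasquez, Thu morning→Vasquez+Varga.
Total: 130 + 130 + 190 + 190 + 190 + 160 + 160 + 150 + 150 + 210 = $1660.

$1660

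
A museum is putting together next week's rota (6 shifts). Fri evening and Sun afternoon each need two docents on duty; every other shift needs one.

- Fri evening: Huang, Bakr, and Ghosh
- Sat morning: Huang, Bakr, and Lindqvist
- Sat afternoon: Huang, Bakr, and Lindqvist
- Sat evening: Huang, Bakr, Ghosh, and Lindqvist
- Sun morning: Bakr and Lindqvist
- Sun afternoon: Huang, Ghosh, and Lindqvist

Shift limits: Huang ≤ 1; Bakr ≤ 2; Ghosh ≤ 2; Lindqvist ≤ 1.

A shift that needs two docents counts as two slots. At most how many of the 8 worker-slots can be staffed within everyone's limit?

6

Total capacity across all docents is 1+2+2+1 = 6, and 8 slots are needed, so at most 6 can be filled.
An assignment achieving 6: Fri evening→Huang+Bakr, Sat morning→Lindqvist, Sat evening→Ghosh, Sun morning→Bakr, Sun afternoon→Ghosh.
Loads: Huang 1/1, Bakr 2/2, Ghosh 2/2, Lindqvist 1/1.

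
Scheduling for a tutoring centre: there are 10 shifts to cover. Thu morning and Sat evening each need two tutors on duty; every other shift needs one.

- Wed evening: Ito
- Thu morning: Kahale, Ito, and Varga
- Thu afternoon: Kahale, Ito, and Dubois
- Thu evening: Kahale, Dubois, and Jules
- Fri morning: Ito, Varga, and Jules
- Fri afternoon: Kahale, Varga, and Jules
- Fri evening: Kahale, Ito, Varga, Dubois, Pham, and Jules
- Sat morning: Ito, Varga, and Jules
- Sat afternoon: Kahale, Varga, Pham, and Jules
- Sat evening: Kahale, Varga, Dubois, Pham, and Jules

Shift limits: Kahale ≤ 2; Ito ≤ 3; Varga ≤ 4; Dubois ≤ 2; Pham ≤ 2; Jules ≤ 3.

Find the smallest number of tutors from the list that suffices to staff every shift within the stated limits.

12 slots to fill and no one can take more than 4, so at least ⌈12/4⌉ = 3 tutors are needed.
Any 3 tutors together have capacity at most 4+3+3 = 10 < 12 slots, so 3 can never suffice.
Kahale, Ito, Varga, and Jules alone can cover everything: Wed evening→Ito, Thu morning→Ito+Varga, Thu afternoon→Kahale, Thu evening→Kahale, Fri morning→Ito, Fri afternoon→Varga, Fri evening→Jules, Sat morning→Varga, Sat afternoon→Jules, Sat evening→Varga+Jules.

4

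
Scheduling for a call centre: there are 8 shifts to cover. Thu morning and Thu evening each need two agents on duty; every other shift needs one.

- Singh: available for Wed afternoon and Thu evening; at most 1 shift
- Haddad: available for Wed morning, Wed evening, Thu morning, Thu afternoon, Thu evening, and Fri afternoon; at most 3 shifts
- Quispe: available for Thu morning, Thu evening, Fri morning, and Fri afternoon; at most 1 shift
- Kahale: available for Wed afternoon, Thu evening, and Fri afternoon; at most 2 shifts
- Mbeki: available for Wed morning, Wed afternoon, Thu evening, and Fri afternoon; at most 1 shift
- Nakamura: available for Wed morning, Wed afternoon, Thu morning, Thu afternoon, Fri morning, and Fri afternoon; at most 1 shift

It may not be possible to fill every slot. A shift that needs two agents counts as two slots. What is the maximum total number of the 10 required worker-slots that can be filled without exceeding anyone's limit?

9

Total capacity across all agents is 1+3+1+2+1+1 = 9, and 10 slots are needed, so at most 9 can be filled.
An assignment achieving 9: Wed morning→Haddad, Wed afternoon→Singh, Wed evening→Haddad, Thu morning→Nakamura, Thu afternoon→Haddad, Thu evening→Kahale+Mbeki, Fri morning→Quispe, Fri afternoon→Kahale.
Loads: Singh 1/1, Haddad 3/3, Quispe 1/1, Kahale 2/2, Mbeki 1/1, Nakamura 1/1.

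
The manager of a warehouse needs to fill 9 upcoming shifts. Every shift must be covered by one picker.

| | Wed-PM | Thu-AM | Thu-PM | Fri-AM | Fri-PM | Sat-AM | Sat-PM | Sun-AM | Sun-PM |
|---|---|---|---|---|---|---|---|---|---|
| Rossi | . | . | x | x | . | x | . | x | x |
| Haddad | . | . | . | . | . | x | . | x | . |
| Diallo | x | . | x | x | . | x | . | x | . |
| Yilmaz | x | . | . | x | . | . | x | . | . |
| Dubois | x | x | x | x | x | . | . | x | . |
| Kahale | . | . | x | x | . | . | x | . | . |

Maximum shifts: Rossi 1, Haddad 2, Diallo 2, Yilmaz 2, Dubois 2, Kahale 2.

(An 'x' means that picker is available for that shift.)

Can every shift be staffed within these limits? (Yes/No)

Yes

Thu-AM can only be covered by Dubois, so that assignment is forced.
Fri-PM can only be covered by Dubois, so that assignment is forced.
Sun-PM can only be covered by Rossi, so that assignment is forced.
One valid schedule: Wed-PM→Diallo, Thu-AM→Dubois, Thu-PM→Diallo, Fri-AM→Yilmaz, Fri-PM→Dubois, Sat-AM→Haddad, Sat-PM→Yilmaz, Sun-AM→Haddad, Sun-PM→Rossi.
Loads: Rossi 1/1, Haddad 2/2, Diallo 2/2, Yilmaz 2/2, Dubois 2/2, Kahale 0/2 — all within limits.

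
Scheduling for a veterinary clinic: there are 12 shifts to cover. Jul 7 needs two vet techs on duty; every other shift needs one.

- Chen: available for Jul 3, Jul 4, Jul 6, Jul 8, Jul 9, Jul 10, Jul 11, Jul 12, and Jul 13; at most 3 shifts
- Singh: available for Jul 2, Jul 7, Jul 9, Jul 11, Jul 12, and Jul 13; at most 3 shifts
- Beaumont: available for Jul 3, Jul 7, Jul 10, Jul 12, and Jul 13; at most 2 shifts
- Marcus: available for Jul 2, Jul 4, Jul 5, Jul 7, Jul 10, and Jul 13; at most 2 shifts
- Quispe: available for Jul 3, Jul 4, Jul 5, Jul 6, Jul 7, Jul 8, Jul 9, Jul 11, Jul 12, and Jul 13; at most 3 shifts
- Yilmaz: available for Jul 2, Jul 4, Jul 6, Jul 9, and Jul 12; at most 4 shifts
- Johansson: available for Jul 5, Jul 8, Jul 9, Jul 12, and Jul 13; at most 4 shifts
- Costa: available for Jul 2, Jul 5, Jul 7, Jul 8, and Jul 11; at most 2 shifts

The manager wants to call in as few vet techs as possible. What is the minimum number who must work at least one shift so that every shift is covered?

4

13 slots to fill and no one can take more than 4, so at least ⌈13/4⌉ = 4 vet techs are needed.
Chen, Singh, Quispe, and Yilmaz alone can cover everything: Jul 2→Singh, Jul 3→Chen, Jul 4→Yilmaz, Jul 5→Quispe, Jul 6→Yilmaz, Jul 7→Singh+Quispe, Jul 8→Chen, Jul 9→Yilmaz, Jul 10→Chen, Jul 11→Singh, Jul 12→Yilmaz, Jul 13→Quispe.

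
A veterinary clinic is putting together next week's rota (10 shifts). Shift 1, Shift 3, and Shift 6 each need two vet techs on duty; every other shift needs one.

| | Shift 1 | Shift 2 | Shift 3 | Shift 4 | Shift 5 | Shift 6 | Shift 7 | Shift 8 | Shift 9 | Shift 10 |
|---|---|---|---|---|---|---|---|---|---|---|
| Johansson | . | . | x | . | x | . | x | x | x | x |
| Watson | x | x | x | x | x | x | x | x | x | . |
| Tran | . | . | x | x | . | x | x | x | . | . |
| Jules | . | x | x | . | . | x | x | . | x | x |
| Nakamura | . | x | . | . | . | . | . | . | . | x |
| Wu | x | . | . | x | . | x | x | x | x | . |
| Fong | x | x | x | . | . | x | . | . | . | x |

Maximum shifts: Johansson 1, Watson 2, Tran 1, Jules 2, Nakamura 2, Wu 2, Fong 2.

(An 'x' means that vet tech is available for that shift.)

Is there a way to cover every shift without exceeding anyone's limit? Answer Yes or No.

Total capacity is 1+2+1+2+2+2+2 = 12 but 13 worker-slots are needed — infeasible.

No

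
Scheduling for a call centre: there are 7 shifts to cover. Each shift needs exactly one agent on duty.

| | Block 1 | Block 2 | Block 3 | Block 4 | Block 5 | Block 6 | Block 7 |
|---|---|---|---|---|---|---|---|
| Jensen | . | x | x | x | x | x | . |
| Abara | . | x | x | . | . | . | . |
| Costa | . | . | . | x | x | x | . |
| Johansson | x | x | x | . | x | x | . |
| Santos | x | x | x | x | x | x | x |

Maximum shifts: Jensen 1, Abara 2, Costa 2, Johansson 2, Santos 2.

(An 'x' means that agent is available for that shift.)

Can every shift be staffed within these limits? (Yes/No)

Block 7 can only be covered by Santos, so that assignment is forced.
One valid schedule: Block 1→Johansson, Block 2→Abara, Block 3→Abara, Block 4→Jensen, Block 5→Costa, Block 6→Costa, Block 7→Santos.
Loads: Jensen 1/1, Abara 2/2, Costa 2/2, Johansson 1/2, Santos 1/2 — all within limits.

Yes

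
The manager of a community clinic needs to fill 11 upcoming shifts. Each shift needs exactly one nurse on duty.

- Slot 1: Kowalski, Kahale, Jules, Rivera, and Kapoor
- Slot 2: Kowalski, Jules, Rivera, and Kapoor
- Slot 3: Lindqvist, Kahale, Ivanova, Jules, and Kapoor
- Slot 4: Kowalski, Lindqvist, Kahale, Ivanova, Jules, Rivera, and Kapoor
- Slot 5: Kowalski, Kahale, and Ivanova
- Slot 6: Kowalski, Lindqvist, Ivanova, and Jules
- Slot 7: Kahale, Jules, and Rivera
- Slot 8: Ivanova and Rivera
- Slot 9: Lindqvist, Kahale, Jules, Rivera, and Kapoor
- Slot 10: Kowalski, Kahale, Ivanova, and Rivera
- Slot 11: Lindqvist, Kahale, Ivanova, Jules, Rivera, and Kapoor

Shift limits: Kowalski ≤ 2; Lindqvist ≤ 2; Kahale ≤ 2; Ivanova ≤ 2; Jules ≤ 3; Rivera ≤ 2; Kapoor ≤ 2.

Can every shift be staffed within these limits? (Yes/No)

Yes

One valid schedule: Slot 1→Jules, Slot 2→Kowalski, Slot 3→Lindqvist, Slot 4→Jules, Slot 5→Kowalski, Slot 6→Lindqvist, Slot 7→Kahale, Slot 8→Ivanova, Slot 9→Jules, Slot 10→Kahale, Slot 11→Ivanova.
Loads: Kowalski 2/2, Lindqvist 2/2, Kahale 2/2, Ivanova 2/2, Jules 3/3, Rivera 0/2, Kapoor 0/2 — all within limits.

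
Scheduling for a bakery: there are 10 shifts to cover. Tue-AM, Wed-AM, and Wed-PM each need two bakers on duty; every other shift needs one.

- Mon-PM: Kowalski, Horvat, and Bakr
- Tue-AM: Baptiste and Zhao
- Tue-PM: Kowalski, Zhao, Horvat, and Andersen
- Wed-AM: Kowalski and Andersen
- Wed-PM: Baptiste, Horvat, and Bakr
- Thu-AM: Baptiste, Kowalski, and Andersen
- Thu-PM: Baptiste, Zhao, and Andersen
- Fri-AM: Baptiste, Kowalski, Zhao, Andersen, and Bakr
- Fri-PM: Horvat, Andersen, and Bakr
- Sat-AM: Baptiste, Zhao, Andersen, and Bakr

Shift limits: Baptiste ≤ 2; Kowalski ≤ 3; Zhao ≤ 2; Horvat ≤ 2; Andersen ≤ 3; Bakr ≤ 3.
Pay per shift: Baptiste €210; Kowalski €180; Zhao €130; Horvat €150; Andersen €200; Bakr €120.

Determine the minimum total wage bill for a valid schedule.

€2070

Tue-AM can only be covered by Baptiste and Zhao, so that assignment is forced.
Wed-AM can only be covered by Kowalski and Andersen, so that assignment is forced.
Picking the cheapest available baker for each shift independently would cost €1910, but that ignores the shift limits.
An optimal schedule: Mon-PM→Bakr, Tue-AM→Zhao+Baptiste, Tue-PM→Horvat, Wed-AM→Kowalski+Andersen, Wed-PM→Bakr+Horvat, Thu-AM→Kowalski, Thu-PM→Zhao, Fri-AM→Kowalski, Fri-PM→Bakr, Sat-AM→Andersen.
Total: 120 + 130 + 210 + 150 + 180 + 200 + 120 + 150 + 180 + 130 + 180 + 120 + 200 = €2070.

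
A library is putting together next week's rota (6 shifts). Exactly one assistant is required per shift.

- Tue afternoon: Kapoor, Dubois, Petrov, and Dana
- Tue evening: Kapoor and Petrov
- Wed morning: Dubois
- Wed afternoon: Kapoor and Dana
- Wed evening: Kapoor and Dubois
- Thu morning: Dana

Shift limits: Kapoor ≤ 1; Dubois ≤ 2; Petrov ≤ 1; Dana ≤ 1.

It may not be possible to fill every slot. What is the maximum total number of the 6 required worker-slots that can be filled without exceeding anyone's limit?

Total capacity across all assistants is 1+2+1+1 = 5, and 6 slots are needed, so at most 5 can be filled.
An assignment achieving 5: Tue afternoon→Petrov, Tue evening→Kapoor, Wed morning→Dubois, Wed evening→Dubois, Thu morning→Dana.
Loads: Kapoor 1/1, Dubois 2/2, Petrov 1/1, Dana 1/1.

5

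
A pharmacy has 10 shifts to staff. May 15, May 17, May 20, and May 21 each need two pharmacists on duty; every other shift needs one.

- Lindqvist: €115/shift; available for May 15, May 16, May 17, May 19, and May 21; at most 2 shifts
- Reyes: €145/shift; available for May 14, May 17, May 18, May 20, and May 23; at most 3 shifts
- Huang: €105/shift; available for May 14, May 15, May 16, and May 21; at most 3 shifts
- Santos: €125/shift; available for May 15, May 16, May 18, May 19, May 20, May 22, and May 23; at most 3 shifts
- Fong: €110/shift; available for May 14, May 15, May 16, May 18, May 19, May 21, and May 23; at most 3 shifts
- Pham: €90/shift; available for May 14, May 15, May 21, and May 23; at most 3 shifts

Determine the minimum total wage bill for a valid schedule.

€1570

May 17 can only be covered by Lindqvist and Reyes, so that assignment is forced.
May 20 can only be covered by Reyes and Santos, so that assignment is forced.
May 22 can only be covered by Santos, so that assignment is forced.
Picking the cheapest available pharmacist for each shift independently would cost €1550, but that ignores the shift limits.
An optimal schedule: May 14→Pham, May 15→Huang+Fong, May 16→Huang, May 17→Lindqvist+Reyes, May 18→Fong, May 19→Fong, May 20→Santos+Reyes, May 21→Pham+Huang, May 22→Santos, May 23→Pham.
Total: 90 + 105 + 110 + 105 + 115 + 145 + 110 + 110 + 125 + 145 + 90 + 105 + 125 + 90 = €1570.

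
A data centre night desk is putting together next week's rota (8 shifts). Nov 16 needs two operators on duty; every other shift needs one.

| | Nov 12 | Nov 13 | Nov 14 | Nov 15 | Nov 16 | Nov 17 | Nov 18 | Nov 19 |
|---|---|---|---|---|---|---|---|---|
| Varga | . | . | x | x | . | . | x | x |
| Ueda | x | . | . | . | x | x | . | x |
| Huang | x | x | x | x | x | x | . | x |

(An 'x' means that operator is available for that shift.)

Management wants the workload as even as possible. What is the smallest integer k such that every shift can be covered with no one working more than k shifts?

With 3 operators and 9 worker-slots to fill, someone must work at least ⌈9/3⌉ = 3 shifts, so k ≥ 3.
k = 3 works: Nov 12→Ueda, Nov 13→Huang, Nov 14→Varga, Nov 15→Varga, Nov 16→Ueda+Huang, Nov 17→Ueda, Nov 18→Varga, Nov 19→Huang.
Loads: Varga 3, Ueda 3, Huang 3 — all ≤ 3.

3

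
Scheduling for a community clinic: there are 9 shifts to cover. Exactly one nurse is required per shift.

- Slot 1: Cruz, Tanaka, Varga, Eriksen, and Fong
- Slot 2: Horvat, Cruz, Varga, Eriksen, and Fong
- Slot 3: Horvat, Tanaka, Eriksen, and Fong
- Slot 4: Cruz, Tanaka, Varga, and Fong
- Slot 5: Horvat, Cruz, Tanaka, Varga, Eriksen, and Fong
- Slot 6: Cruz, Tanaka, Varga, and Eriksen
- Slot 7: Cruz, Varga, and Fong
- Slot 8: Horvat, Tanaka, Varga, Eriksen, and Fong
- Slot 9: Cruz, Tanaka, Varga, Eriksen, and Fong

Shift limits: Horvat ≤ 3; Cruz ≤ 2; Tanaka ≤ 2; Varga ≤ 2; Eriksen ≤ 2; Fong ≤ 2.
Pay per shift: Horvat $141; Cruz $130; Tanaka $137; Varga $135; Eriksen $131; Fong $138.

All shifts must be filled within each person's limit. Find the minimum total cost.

Picking the cheapest available nurse for each shift independently would cost $1172, but that ignores the shift limits.
An optimal schedule: Slot 1→Varga, Slot 2→Varga, Slot 3→Eriksen, Slot 4→Cruz, Slot 5→Fong, Slot 6→Eriksen, Slot 7→Cruz, Slot 8→Tanaka, Slot 9→Tanaka.
Total: 135 + 135 + 131 + 130 + 138 + 131 + 130 + 137 + 137 = $1204.

$1204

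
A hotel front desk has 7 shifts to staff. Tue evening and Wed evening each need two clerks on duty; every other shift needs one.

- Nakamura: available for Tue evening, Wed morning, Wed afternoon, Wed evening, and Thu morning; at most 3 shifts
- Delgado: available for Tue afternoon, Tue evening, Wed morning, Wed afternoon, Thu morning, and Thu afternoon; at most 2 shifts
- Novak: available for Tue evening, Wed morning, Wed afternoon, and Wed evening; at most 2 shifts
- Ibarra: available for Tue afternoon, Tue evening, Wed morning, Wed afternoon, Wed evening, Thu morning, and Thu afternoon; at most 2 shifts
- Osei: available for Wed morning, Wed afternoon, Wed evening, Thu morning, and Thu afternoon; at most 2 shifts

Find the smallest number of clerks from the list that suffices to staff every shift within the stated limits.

9 slots to fill and no one can take more than 3, so at least ⌈9/3⌉ = 3 clerks are needed.
Any 3 clerks together have capacity at most 3+2+2 = 7 < 9 slots, so 3 can never suffice.
Nakamura, Delgado, Novak, and Ibarra alone can cover everything: Tue afternoon→Delgado, Tue evening→Novak+Ibarra, Wed morning→Nakamura, Wed afternoon→Ibarra, Wed evening→Nakamura+Novak, Thu morning→Nakamura, Thu afternoon→Delgado.

4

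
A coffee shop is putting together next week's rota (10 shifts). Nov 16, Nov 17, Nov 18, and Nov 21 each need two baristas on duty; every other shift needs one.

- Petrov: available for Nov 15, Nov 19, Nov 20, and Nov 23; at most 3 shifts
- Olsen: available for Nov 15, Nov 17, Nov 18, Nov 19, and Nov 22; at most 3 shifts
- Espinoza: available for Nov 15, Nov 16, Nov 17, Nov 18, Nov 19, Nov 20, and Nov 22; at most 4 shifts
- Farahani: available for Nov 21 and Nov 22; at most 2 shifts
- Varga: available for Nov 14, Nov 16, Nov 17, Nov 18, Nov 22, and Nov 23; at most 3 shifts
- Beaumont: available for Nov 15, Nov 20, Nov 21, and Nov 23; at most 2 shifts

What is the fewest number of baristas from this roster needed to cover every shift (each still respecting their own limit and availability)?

5

14 slots to fill and no one can take more than 4, so at least ⌈14/4⌉ = 4 baristas are needed.
Any 4 baristas together have capacity at most 4+3+3+3 = 13 < 14 slots, so 4 can never suffice.
Olsen, Espinoza, Farahani, Varga, and Beaumont alone can cover everything: Nov 14→Varga, Nov 15→Beaumont, Nov 16→Espinoza+Varga, Nov 17→Olsen+Espinoza, Nov 18→Olsen+Espinoza, Nov 19→Olsen, Nov 20→Espinoza, Nov 21→Farahani+Beaumont, Nov 22→Farahani, Nov 23→Varga.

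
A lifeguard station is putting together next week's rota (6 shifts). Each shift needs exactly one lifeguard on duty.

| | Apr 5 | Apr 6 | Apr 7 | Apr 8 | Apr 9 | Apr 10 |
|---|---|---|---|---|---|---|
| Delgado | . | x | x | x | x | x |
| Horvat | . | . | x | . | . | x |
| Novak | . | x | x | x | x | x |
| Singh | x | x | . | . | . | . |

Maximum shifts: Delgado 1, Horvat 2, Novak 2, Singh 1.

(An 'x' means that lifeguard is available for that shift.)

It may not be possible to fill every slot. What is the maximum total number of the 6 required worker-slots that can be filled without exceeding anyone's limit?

Total capacity across all lifeguards is 1+2+2+1 = 6, and 6 slots are needed, so at most 6 can be filled.
An assignment achieving 6: Apr 5→Singh, Apr 6→Novak, Apr 7→Horvat, Apr 8→Delgado, Apr 9→Novak, Apr 10→Horvat.
Loads: Delgado 1/1, Horvat 2/2, Novak 2/2, Singh 1/1.

6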